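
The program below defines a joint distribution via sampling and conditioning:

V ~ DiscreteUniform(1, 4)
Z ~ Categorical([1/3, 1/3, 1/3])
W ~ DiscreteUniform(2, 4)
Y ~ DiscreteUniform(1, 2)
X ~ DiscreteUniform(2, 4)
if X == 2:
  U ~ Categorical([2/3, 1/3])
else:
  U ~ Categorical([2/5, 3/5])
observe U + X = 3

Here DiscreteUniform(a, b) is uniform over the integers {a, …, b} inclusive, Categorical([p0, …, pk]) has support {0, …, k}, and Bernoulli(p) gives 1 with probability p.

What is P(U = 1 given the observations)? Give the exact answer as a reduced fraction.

Enumerate traces; 144 have nonzero weight after conditioning:
  (V=1, Z=0, W=2, Y=1, X=2, U=1) weight 1/648
  (V=1, Z=0, W=2, Y=1, X=3, U=0) weight 1/540
  (V=1, Z=0, W=2, Y=2, X=2, U=1) weight 1/648
  (V=1, Z=0, W=2, Y=2, X=3, U=0) weight 1/540
  (V=1, Z=0, W=3, Y=1, X=2, U=1) weight 1/648
  (V=1, Z=0, W=3, Y=1, X=3, U=0) weight 1/540
  (V=1, Z=0, W=3, Y=2, X=2, U=1) weight 1/648
  (V=1, Z=0, W=3, Y=2, X=3, U=0) weight 1/540
  … 136 more
Group by U:
  weight(U=0) = 2/15
  weight(U=1) = 1/9
Total weight = 2/15 + 1/9 = 11/45
P(U=0 | obs) = 2/15 / 11/45 = 6/11
P(U=1 | obs) = 1/9 / 11/45 = 5/11

P(U = 1 | obs) = 5/11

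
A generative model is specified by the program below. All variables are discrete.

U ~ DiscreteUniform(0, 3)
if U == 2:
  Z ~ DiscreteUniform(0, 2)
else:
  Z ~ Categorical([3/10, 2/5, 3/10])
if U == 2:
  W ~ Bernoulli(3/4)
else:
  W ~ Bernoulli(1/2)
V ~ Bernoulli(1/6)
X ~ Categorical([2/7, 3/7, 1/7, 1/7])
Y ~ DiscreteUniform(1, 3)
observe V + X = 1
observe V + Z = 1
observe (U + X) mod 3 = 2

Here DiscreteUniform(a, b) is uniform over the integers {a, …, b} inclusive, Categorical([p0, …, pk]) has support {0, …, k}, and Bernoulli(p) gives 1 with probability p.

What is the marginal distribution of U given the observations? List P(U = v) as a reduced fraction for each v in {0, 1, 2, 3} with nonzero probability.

P(U=1) = 9/10, P(U=2) = 1/10

Enumerate traces; 12 have nonzero weight after conditioning:
  (U=1, Z=1, W=0, V=0, X=1, Y=1) weight 1/168
  (U=1, Z=1, W=0, V=0, X=1, Y=2) weight 1/168
  (U=1, Z=1, W=0, V=0, X=1, Y=3) weight 1/168
  (U=1, Z=1, W=1, V=0, X=1, Y=1) weight 1/168
  (U=1, Z=1, W=1, V=0, X=1, Y=2) weight 1/168
  (U=1, Z=1, W=1, V=0, X=1, Y=3) weight 1/168
  (U=2, Z=0, W=0, V=1, X=0, Y=1) weight 1/3024
  (U=2, Z=0, W=0, V=1, X=0, Y=2) weight 1/3024
  … 4 more
Group by U:
  weight(U=1) = 1/28
  weight(U=2) = 1/252
Total weight = 1/28 + 1/252 = 5/126
P(U=1 | obs) = 1/28 / 5/126 = 9/10
P(U=2 | obs) = 1/252 / 5/126 = 1/10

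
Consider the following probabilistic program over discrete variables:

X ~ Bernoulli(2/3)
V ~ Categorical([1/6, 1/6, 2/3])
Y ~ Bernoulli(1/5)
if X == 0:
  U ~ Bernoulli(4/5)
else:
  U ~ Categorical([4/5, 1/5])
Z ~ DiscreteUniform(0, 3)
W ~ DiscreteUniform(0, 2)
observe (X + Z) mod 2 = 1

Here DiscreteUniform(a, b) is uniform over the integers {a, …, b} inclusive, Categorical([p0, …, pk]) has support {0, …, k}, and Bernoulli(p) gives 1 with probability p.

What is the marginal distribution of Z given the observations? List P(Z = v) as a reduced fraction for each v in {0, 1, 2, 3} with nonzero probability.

P(Z=0) = 1/3, P(Z=1) = 1/6, P(Z=2) = 1/3, P(Z=3) = 1/6

Enumerate traces; 144 have nonzero weight after conditioning:
  (X=0, V=0, Y=0, U=0, Z=1, W=0) weight 1/1350
  (X=0, V=0, Y=0, U=0, Z=1, W=1) weight 1/1350
  (X=0, V=0, Y=0, U=0, Z=1, W=2) weight 1/1350
  (X=0, V=0, Y=0, U=0, Z=3, W=0) weight 1/1350
  (X=0, V=0, Y=0, U=0, Z=3, W=1) weight 1/1350
  (X=0, V=0, Y=0, U=0, Z=3, W=2) weight 1/1350
  (X=0, V=0, Y=0, U=1, Z=1, W=0) weight 2/675
  (X=0, V=0, Y=0, U=1, Z=1, W=1) weight 2/675
  (X=1, V=0, Y=0, U=0, Z=0, W=0) weight 4/675
  (X=1, V=0, Y=0, U=0, Z=2, W=0) weight 4/675
  … 134 more
Group by Z:
  weight(Z=0) = 1/6
  weight(Z=1) = 1/12
  weight(Z=2) = 1/6
  weight(Z=3) = 1/12
Total weight = 1/6 + 1/12 + 1/6 + 1/12 = 1/2
P(Z=0 | obs) = 1/6 / 1/2 = 1/3
P(Z=1 | obs) = 1/12 / 1/2 = 1/6
P(Z=2 | obs) = 1/6 / 1/2 = 1/3
P(Z=3 | obs) = 1/12 / 1/2 = 1/6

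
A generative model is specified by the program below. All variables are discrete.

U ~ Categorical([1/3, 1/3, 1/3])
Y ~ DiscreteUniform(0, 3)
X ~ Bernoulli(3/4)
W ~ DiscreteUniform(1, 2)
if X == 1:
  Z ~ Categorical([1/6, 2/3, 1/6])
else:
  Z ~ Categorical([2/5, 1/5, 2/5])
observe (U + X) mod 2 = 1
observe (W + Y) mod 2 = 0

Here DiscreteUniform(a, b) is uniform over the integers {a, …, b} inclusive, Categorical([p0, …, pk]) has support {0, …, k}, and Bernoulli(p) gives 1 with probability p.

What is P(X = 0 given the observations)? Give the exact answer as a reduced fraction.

Enumerate traces; 36 have nonzero weight after conditioning:
  (U=0, Y=0, X=1, W=2, Z=0) weight 1/192
  (U=0, Y=0, X=1, W=2, Z=1) weight 1/48
  (U=0, Y=0, X=1, W=2, Z=2) weight 1/192
  (U=0, Y=1, X=1, W=1, Z=0) weight 1/192
  (U=0, Y=1, X=1, W=1, Z=1) weight 1/48
  (U=0, Y=1, X=1, W=1, Z=2) weight 1/192
  (U=0, Y=2, X=1, W=2, Z=0) weight 1/192
  (U=0, Y=2, X=1, W=2, Z=1) weight 1/48
  (U=1, Y=0, X=0, W=2, Z=0) weight 1/240
  … 27 more
Group by X:
  weight(X=0) = 1/24
  weight(X=1) = 1/4
Total weight = 1/24 + 1/4 = 7/24
P(X=0 | obs) = 1/24 / 7/24 = 1/7
P(X=1 | obs) = 1/4 / 7/24 = 6/7

P(X = 0 | obs) = 1/7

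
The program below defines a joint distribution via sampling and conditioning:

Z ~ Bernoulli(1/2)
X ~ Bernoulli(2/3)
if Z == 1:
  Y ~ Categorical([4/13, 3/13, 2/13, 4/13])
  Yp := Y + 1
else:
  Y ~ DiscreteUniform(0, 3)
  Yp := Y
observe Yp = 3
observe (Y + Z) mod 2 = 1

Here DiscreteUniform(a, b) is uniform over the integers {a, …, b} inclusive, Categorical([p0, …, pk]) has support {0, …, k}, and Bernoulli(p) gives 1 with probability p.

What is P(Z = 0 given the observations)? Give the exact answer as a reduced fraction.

Enumerate traces; 4 have nonzero weight after conditioning:
  (Z=0, X=0, Y=3) weight 1/24
  (Z=0, X=1, Y=3) weight 1/12
  (Z=1, X=0, Y=2) weight 1/39
  (Z=1, X=1, Y=2) weight 2/39
Group by Z:
  weight(Z=0) = 1/8
  weight(Z=1) = 1/13
Total weight = 1/8 + 1/13 = 21/104
P(Z=0 | obs) = 1/8 / 21/104 = 13/21
P(Z=1 | obs) = 1/13 / 21/104 = 8/21

P(Z = 0 | obs) = 13/21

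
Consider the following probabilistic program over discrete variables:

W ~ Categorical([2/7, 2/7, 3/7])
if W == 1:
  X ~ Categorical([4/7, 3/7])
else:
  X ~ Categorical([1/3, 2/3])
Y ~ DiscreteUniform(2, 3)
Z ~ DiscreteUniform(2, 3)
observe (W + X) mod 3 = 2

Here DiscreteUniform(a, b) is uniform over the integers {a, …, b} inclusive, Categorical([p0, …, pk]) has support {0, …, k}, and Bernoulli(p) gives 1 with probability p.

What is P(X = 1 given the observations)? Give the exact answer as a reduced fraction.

P(X = 1 | obs) = 6/13

Enumerate traces; 8 have nonzero weight after conditioning:
  (W=1, X=1, Y=2, Z=2) weight 3/98
  (W=1, X=1, Y=2, Z=3) weight 3/98
  (W=1, X=1, Y=3, Z=2) weight 3/98
  (W=1, X=1, Y=3, Z=3) weight 3/98
  (W=2, X=0, Y=2, Z=2) weight 1/28
  (W=2, X=0, Y=2, Z=3) weight 1/28
  (W=2, X=0, Y=3, Z=2) weight 1/28
  (W=2, X=0, Y=3, Z=3) weight 1/28
Group by X:
  weight(X=0) = 1/7
  weight(X=1) = 6/49
Total weight = 1/7 + 6/49 = 13/49
P(X=0 | obs) = 1/7 / 13/49 = 7/13
P(X=1 | obs) = 6/49 / 13/49 = 6/13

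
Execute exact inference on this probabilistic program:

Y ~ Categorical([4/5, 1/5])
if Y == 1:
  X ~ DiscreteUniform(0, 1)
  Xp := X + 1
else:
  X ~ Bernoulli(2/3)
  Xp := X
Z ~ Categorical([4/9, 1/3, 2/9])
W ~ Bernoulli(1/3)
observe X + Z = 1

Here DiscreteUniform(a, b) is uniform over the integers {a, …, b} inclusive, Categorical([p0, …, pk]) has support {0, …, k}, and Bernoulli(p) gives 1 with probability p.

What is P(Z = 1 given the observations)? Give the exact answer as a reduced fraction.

P(Z = 1 | obs) = 33/109

Enumerate traces; 8 have nonzero weight after conditioning:
  (Y=0, X=0, Z=1, W=0) weight 8/135
  (Y=0, X=0, Z=1, W=1) weight 4/135
  (Y=0, X=1, Z=0, W=0) weight 64/405
  (Y=0, X=1, Z=0, W=1) weight 32/405
  (Y=1, X=0, Z=1, W=0) weight 1/45
  (Y=1, X=0, Z=1, W=1) weight 1/90
  (Y=1, X=1, Z=0, W=0) weight 4/135
  (Y=1, X=1, Z=0, W=1) weight 2/135
Group by Z:
  weight(Z=0) = 38/135
  weight(Z=1) = 11/90
Total weight = 38/135 + 11/90 = 109/270
P(Z=0 | obs) = 38/135 / 109/270 = 76/109
P(Z=1 | obs) = 11/90 / 109/270 = 33/109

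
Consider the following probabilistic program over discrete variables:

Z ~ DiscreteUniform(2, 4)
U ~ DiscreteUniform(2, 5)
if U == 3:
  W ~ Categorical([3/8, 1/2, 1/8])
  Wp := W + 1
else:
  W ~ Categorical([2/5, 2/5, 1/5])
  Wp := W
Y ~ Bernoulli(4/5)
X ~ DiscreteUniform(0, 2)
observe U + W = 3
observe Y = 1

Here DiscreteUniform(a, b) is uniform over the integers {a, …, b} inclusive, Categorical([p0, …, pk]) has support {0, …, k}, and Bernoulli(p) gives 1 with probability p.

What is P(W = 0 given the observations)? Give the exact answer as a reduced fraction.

Enumerate traces; 18 have nonzero weight after conditioning:
  (Z=2, U=2, W=1, Y=1, X=0) weight 2/225
  (Z=2, U=2, W=1, Y=1, X=1) weight 2/225
  (Z=2, U=2, W=1, Y=1, X=2) weight 2/225
  (Z=2, U=3, W=0, Y=1, X=0) weight 1/120
  (Z=2, U=3, W=0, Y=1, X=1) weight 1/120
  (Z=2, U=3, W=0, Y=1, X=2) weight 1/120
  (Z=3, U=2, W=1, Y=1, X=0) weight 2/225
  (Z=3, U=2, W=1, Y=1, X=1) weight 2/225
  … 10 more
Group by W:
  weight(W=0) = 3/40
  weight(W=1) = 2/25
Total weight = 3/40 + 2/25 = 31/200
P(W=0 | obs) = 3/40 / 31/200 = 15/31
P(W=1 | obs) = 2/25 / 31/200 = 16/31

P(W = 0 | obs) = 15/31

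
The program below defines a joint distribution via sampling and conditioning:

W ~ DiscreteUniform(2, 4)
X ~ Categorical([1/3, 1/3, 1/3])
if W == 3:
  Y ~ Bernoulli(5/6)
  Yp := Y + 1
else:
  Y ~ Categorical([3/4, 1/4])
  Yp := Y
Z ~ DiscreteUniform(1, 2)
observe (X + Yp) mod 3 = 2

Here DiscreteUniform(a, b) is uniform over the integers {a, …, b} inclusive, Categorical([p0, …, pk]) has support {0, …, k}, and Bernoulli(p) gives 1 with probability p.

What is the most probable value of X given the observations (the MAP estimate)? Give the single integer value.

argmax_v P(X = v | obs) = 2

Enumerate traces; 12 have nonzero weight after conditioning:
  (W=2, X=1, Y=1, Z=1) weight 1/72
  (W=2, X=1, Y=1, Z=2) weight 1/72
  (W=2, X=2, Y=0, Z=1) weight 1/24
  (W=2, X=2, Y=0, Z=2) weight 1/24
  (W=3, X=0, Y=1, Z=1) weight 5/108
  (W=3, X=0, Y=1, Z=2) weight 5/108
  (W=3, X=1, Y=0, Z=1) weight 1/108
  (W=3, X=1, Y=0, Z=2) weight 1/108
  … 4 more
Group by X:
  weight(X=0) = 5/54
  weight(X=1) = 2/27
  weight(X=2) = 1/6
Total weight = 5/54 + 2/27 + 1/6 = 1/3
P(X=0 | obs) = 5/54 / 1/3 = 5/18
P(X=1 | obs) = 2/27 / 1/3 = 2/9
P(X=2 | obs) = 1/6 / 1/3 = 1/2
argmax = 2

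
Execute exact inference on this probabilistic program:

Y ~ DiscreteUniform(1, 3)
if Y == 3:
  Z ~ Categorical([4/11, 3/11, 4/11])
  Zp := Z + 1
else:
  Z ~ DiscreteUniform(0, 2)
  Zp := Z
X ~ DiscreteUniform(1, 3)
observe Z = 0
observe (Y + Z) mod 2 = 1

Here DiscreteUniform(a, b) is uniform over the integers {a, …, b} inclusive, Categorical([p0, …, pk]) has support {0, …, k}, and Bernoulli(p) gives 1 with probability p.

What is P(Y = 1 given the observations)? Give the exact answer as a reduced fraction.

P(Y = 1 | obs) = 11/23

Enumerate traces; 6 have nonzero weight after conditioning:
  (Y=1, Z=0, X=1) weight 1/27
  (Y=1, Z=0, X=2) weight 1/27
  (Y=1, Z=0, X=3) weight 1/27
  (Y=3, Z=0, X=1) weight 4/99
  (Y=3, Z=0, X=2) weight 4/99
  (Y=3, Z=0, X=3) weight 4/99
Group by Y:
  weight(Y=1) = 1/9
  weight(Y=3) = 4/33
Total weight = 1/9 + 4/33 = 23/99
P(Y=1 | obs) = 1/9 / 23/99 = 11/23
P(Y=3 | obs) = 4/33 / 23/99 = 12/23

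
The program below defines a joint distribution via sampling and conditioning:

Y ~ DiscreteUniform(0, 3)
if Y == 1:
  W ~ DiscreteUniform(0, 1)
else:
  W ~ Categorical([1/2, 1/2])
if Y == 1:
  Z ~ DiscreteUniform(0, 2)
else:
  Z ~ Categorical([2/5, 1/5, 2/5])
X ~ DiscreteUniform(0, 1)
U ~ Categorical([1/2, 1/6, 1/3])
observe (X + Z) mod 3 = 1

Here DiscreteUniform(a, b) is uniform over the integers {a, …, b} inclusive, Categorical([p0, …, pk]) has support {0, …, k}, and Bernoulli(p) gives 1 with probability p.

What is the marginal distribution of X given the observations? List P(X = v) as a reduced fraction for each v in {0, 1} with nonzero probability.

Enumerate traces; 48 have nonzero weight after conditioning:
  (Y=0, W=0, Z=0, X=1, U=0) weight 1/80
  (Y=0, W=0, Z=0, X=1, U=1) weight 1/240
  (Y=0, W=0, Z=0, X=1, U=2) weight 1/120
  (Y=0, W=0, Z=1, X=0, U=0) weight 1/160
  (Y=0, W=0, Z=1, X=0, U=1) weight 1/480
  (Y=0, W=0, Z=1, X=0, U=2) weight 1/240
  (Y=0, W=1, Z=0, X=1, U=0) weight 1/80
  (Y=0, W=1, Z=0, X=1, U=1) weight 1/240
  … 40 more
Group by X:
  weight(X=0) = 7/60
  weight(X=1) = 23/120
Total weight = 7/60 + 23/120 = 37/120
P(X=0 | obs) = 7/60 / 37/120 = 14/37
P(X=1 | obs) = 23/120 / 37/120 = 23/37

P(X=0) = 14/37, P(X=1) = 23/37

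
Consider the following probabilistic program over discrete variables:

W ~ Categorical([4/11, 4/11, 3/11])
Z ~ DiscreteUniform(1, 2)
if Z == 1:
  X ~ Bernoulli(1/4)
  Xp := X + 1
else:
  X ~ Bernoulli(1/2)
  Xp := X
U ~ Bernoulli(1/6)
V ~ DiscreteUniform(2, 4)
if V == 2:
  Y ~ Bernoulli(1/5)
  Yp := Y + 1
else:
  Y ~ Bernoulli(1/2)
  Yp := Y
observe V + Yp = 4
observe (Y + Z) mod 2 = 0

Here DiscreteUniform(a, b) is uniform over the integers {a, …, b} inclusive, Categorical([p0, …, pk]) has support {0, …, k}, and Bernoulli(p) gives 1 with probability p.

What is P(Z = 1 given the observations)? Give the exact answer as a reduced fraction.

P(Z = 1 | obs) = 7/12

Enumerate traces; 36 have nonzero weight after conditioning:
  (W=0, Z=1, X=0, U=0, V=2, Y=1) weight 1/132
  (W=0, Z=1, X=0, U=0, V=3, Y=1) weight 5/264
  (W=0, Z=1, X=0, U=1, V=2, Y=1) weight 1/660
  (W=0, Z=1, X=0, U=1, V=3, Y=1) weight 1/264
  (W=0, Z=1, X=1, U=0, V=2, Y=1) weight 1/396
  (W=0, Z=1, X=1, U=0, V=3, Y=1) weight 5/792
  (W=0, Z=1, X=1, U=1, V=2, Y=1) weight 1/1980
  (W=0, Z=1, X=1, U=1, V=3, Y=1) weight 1/792
  (W=0, Z=2, X=0, U=0, V=4, Y=0) weight 5/396
  … 27 more
Group by Z:
  weight(Z=1) = 7/60
  weight(Z=2) = 1/12
Total weight = 7/60 + 1/12 = 1/5
P(Z=1 | obs) = 7/60 / 1/5 = 7/12
P(Z=2 | obs) = 1/12 / 1/5 = 5/12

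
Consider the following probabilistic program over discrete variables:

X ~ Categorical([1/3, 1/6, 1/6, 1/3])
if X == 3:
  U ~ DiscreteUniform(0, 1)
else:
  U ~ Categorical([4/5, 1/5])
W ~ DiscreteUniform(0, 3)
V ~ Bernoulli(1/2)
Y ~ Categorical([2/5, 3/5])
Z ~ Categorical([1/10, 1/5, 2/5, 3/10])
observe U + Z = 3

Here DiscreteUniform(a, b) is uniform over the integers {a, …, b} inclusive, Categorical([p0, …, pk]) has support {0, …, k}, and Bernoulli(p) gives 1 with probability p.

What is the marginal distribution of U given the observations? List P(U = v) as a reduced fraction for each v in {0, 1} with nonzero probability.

P(U=0) = 7/11, P(U=1) = 4/11

Enumerate traces; 128 have nonzero weight after conditioning:
  (X=0, U=0, W=0, V=0, Y=0, Z=3) weight 1/250
  (X=0, U=0, W=0, V=0, Y=1, Z=3) weight 3/500
  (X=0, U=0, W=0, V=1, Y=0, Z=3) weight 1/250
  (X=0, U=0, W=0, V=1, Y=1, Z=3) weight 3/500
  (X=0, U=0, W=1, V=0, Y=0, Z=3) weight 1/250
  (X=0, U=0, W=1, V=0, Y=1, Z=3) weight 3/500
  (X=0, U=0, W=1, V=1, Y=0, Z=3) weight 1/250
  (X=0, U=0, W=1, V=1, Y=1, Z=3) weight 3/500
  (X=0, U=1, W=0, V=0, Y=0, Z=2) weight 1/750
  … 119 more
Group by U:
  weight(U=0) = 21/100
  weight(U=1) = 3/25
Total weight = 21/100 + 3/25 = 33/100
P(U=0 | obs) = 21/100 / 33/100 = 7/11
P(U=1 | obs) = 3/25 / 33/100 = 4/11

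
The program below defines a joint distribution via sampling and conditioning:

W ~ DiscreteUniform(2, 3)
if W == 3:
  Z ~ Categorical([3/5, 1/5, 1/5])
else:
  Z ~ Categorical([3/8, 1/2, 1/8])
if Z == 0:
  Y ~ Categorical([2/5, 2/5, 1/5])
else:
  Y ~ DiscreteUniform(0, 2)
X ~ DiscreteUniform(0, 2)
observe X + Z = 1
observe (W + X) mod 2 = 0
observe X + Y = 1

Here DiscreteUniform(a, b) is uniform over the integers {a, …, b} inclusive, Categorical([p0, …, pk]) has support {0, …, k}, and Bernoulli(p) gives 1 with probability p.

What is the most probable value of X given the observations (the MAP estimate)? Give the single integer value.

argmax_v P(X = v | obs) = 1

Enumerate traces; 2 have nonzero weight after conditioning:
  (W=2, Z=1, Y=1, X=0) weight 1/36
  (W=3, Z=0, Y=0, X=1) weight 1/25
Group by X:
  weight(X=0) = 1/36
  weight(X=1) = 1/25
Total weight = 1/36 + 1/25 = 61/900
P(X=0 | obs) = 1/36 / 61/900 = 25/61
P(X=1 | obs) = 1/25 / 61/900 = 36/61
argmax = 1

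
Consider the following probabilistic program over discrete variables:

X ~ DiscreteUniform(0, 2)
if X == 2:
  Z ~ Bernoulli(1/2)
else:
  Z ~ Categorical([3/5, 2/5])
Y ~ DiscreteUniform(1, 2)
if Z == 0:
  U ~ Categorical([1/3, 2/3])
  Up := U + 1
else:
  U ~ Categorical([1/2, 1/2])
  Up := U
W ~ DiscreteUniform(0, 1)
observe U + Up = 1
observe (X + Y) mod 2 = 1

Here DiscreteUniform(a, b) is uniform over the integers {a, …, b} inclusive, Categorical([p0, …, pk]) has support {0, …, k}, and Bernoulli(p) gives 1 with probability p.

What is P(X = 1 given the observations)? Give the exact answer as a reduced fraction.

Enumerate traces; 6 have nonzero weight after conditioning:
  (X=0, Z=0, Y=1, U=0, W=0) weight 1/60
  (X=0, Z=0, Y=1, U=0, W=1) weight 1/60
  (X=1, Z=0, Y=2, U=0, W=0) weight 1/60
  (X=1, Z=0, Y=2, U=0, W=1) weight 1/60
  (X=2, Z=0, Y=1, U=0, W=0) weight 1/72
  (X=2, Z=0, Y=1, U=0, W=1) weight 1/72
Group by X:
  weight(X=0) = 1/30
  weight(X=1) = 1/30
  weight(X=2) = 1/36
Total weight = 1/30 + 1/30 + 1/36 = 17/180
P(X=0 | obs) = 1/30 / 17/180 = 6/17
P(X=1 | obs) = 1/30 / 17/180 = 6/17
P(X=2 | obs) = 1/36 / 17/180 = 5/17

P(X = 1 | obs) = 6/17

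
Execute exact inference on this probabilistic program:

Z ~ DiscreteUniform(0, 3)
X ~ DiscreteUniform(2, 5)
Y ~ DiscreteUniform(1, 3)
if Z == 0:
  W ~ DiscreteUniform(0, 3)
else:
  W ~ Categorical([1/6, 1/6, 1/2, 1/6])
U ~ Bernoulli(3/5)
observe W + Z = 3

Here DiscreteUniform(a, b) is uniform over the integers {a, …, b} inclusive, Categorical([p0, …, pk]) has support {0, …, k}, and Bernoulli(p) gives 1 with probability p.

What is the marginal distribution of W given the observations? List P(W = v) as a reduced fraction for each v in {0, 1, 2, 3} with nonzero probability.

P(W=0) = 2/13, P(W=1) = 2/13, P(W=2) = 6/13, P(W=3) = 3/13

Enumerate traces; 96 have nonzero weight after conditioning:
  (Z=0, X=2, Y=1, W=3, U=0) weight 1/480
  (Z=0, X=2, Y=1, W=3, U=1) weight 1/320
  (Z=0, X=2, Y=2, W=3, U=0) weight 1/480
  (Z=0, X=2, Y=2, W=3, U=1) weight 1/320
  (Z=0, X=2, Y=3, W=3, U=0) weight 1/480
  (Z=0, X=2, Y=3, W=3, U=1) weight 1/320
  (Z=0, X=3, Y=1, W=3, U=0) weight 1/480
  (Z=0, X=3, Y=1, W=3, U=1) weight 1/320
  (Z=1, X=2, Y=1, W=2, U=0) weight 1/240
  (Z=2, X=2, Y=1, W=1, U=0) weight 1/720
  … 86 more
Group by W:
  weight(W=0) = 1/24
  weight(W=1) = 1/24
  weight(W=2) = 1/8
  weight(W=3) = 1/16
Total weight = 1/24 + 1/24 + 1/8 + 1/16 = 13/48
P(W=0 | obs) = 1/24 / 13/48 = 2/13
P(W=1 | obs) = 1/24 / 13/48 = 2/13
P(W=2 | obs) = 1/8 / 13/48 = 6/13
P(W=3 | obs) = 1/16 / 13/48 = 3/13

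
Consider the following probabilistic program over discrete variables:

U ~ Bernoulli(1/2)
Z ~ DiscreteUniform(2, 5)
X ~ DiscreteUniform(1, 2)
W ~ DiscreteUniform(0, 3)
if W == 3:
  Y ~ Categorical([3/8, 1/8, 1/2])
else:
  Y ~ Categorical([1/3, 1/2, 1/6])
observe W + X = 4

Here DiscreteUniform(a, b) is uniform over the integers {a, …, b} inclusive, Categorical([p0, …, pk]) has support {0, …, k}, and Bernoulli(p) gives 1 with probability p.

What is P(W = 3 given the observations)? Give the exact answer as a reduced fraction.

P(W = 3 | obs) = 1/2

Enumerate traces; 48 have nonzero weight after conditioning:
  (U=0, Z=2, X=1, W=3, Y=0) weight 3/512
  (U=0, Z=2, X=1, W=3, Y=1) weight 1/512
  (U=0, Z=2, X=1, W=3, Y=2) weight 1/128
  (U=0, Z=2, X=2, W=2, Y=0) weight 1/192
  (U=0, Z=2, X=2, W=2, Y=1) weight 1/128
  (U=0, Z=2, X=2, W=2, Y=2) weight 1/384
  (U=0, Z=3, X=1, W=3, Y=0) weight 3/512
  (U=0, Z=3, X=1, W=3, Y=1) weight 1/512
  … 40 more
Group by W:
  weight(W=2) = 1/8
  weight(W=3) = 1/8
Total weight = 1/8 + 1/8 = 1/4
P(W=2 | obs) = 1/8 / 1/4 = 1/2
P(W=3 | obs) = 1/8 / 1/4 = 1/2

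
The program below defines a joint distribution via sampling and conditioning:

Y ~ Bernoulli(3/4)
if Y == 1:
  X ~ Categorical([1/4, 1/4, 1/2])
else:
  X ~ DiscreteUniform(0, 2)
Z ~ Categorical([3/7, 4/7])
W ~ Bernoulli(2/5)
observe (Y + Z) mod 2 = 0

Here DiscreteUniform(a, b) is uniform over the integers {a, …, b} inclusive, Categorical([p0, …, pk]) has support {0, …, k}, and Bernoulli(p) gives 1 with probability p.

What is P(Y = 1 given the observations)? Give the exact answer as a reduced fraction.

Enumerate traces; 12 have nonzero weight after conditioning:
  (Y=0, X=0, Z=0, W=0) weight 3/140
  (Y=0, X=0, Z=0, W=1) weight 1/70
  (Y=0, X=1, Z=0, W=0) weight 3/140
  (Y=0, X=1, Z=0, W=1) weight 1/70
  (Y=0, X=2, Z=0, W=0) weight 3/140
  (Y=0, X=2, Z=0, W=1) weight 1/70
  (Y=1, X=0, Z=1, W=0) weight 9/140
  (Y=1, X=0, Z=1, W=1) weight 3/70
  … 4 more
Group by Y:
  weight(Y=0) = 3/28
  weight(Y=1) = 3/7
Total weight = 3/28 + 3/7 = 15/28
P(Y=0 | obs) = 3/28 / 15/28 = 1/5
P(Y=1 | obs) = 3/7 / 15/28 = 4/5

P(Y = 1 | obs) = 4/5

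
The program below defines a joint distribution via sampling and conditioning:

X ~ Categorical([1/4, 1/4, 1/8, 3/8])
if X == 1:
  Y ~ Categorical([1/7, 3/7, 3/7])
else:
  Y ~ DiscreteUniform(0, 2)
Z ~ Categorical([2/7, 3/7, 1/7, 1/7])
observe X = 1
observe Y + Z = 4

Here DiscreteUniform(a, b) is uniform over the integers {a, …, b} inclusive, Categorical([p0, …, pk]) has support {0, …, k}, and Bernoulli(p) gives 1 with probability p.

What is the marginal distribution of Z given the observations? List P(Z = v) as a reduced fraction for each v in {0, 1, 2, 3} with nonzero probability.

P(Z=2) = 1/2, P(Z=3) = 1/2

Enumerate traces; 2 have nonzero weight after conditioning:
  (X=1, Y=1, Z=3) weight 3/196
  (X=1, Y=2, Z=2) weight 3/196
Group by Z:
  weight(Z=2) = 3/196
  weight(Z=3) = 3/196
Total weight = 3/196 + 3/196 = 3/98
P(Z=2 | obs) = 3/196 / 3/98 = 1/2
P(Z=3 | obs) = 3/196 / 3/98 = 1/2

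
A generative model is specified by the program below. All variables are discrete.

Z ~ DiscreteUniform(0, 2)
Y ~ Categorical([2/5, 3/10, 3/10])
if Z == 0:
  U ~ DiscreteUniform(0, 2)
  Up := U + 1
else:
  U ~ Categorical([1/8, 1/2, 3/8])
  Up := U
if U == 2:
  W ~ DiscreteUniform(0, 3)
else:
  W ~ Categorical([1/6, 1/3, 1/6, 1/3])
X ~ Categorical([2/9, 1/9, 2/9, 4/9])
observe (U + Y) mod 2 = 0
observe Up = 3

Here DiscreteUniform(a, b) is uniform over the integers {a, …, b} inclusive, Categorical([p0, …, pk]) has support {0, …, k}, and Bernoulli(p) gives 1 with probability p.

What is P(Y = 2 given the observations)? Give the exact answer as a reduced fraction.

Enumerate traces; 32 have nonzero weight after conditioning:
  (Z=0, Y=0, U=2, W=0, X=0) weight 1/405
  (Z=0, Y=0, U=2, W=0, X=1) weight 1/810
  (Z=0, Y=0, U=2, W=0, X=2) weight 1/405
  (Z=0, Y=0, U=2, W=0, X=3) weight 2/405
  (Z=0, Y=0, U=2, W=1, X=0) weight 1/405
  (Z=0, Y=0, U=2, W=1, X=1) weight 1/810
  (Z=0, Y=0, U=2, W=1, X=2) weight 1/405
  (Z=0, Y=0, U=2, W=1, X=3) weight 2/405
  (Z=0, Y=2, U=2, W=0, X=0) weight 1/540
  … 23 more
Group by Y:
  weight(Y=0) = 2/45
  weight(Y=2) = 1/30
Total weight = 2/45 + 1/30 = 7/90
P(Y=0 | obs) = 2/45 / 7/90 = 4/7
P(Y=2 | obs) = 1/30 / 7/90 = 3/7

P(Y = 2 | obs) = 3/7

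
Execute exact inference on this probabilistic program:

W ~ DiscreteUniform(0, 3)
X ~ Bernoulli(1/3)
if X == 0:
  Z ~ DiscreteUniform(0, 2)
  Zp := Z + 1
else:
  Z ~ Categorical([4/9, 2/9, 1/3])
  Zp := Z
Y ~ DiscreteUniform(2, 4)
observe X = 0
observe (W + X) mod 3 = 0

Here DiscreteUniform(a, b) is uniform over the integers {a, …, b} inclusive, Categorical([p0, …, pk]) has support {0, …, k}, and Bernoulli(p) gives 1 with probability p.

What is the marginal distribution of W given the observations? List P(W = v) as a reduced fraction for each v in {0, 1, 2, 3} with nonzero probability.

P(W=0) = 1/2, P(W=3) = 1/2

Enumerate traces; 18 have nonzero weight after conditioning:
  (W=0, X=0, Z=0, Y=2) weight 1/54
  (W=0, X=0, Z=0, Y=3) weight 1/54
  (W=0, X=0, Z=0, Y=4) weight 1/54
  (W=0, X=0, Z=1, Y=2) weight 1/54
  (W=0, X=0, Z=1, Y=3) weight 1/54
  (W=0, X=0, Z=1, Y=4) weight 1/54
  (W=0, X=0, Z=2, Y=2) weight 1/54
  (W=0, X=0, Z=2, Y=3) weight 1/54
  (W=3, X=0, Z=0, Y=2) weight 1/54
  … 9 more
Group by W:
  weight(W=0) = 1/6
  weight(W=3) = 1/6
Total weight = 1/6 + 1/6 = 1/3
P(W=0 | obs) = 1/6 / 1/3 = 1/2
P(W=3 | obs) = 1/6 / 1/3 = 1/2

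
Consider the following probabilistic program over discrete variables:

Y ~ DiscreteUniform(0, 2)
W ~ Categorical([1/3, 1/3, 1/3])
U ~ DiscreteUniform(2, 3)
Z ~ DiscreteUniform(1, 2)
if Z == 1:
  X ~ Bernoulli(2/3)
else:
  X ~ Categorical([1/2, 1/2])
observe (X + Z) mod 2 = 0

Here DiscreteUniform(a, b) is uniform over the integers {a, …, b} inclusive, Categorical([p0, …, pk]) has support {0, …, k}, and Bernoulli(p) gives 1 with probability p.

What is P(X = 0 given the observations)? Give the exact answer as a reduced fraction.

P(X = 0 | obs) = 3/7

Enumerate traces; 36 have nonzero weight after conditioning:
  (Y=0, W=0, U=2, Z=1, X=1) weight 1/54
  (Y=0, W=0, U=2, Z=2, X=0) weight 1/72
  (Y=0, W=0, U=3, Z=1, X=1) weight 1/54
  (Y=0, W=0, U=3, Z=2, X=0) weight 1/72
  (Y=0, W=1, U=2, Z=1, X=1) weight 1/54
  (Y=0, W=1, U=2, Z=2, X=0) weight 1/72
  (Y=0, W=1, U=3, Z=1, X=1) weight 1/54
  (Y=0, W=1, U=3, Z=2, X=0) weight 1/72
  … 28 more
Group by X:
  weight(X=0) = 1/4
  weight(X=1) = 1/3
Total weight = 1/4 + 1/3 = 7/12
P(X=0 | obs) = 1/4 / 7/12 = 3/7
P(X=1 | obs) = 1/3 / 7/12 = 4/7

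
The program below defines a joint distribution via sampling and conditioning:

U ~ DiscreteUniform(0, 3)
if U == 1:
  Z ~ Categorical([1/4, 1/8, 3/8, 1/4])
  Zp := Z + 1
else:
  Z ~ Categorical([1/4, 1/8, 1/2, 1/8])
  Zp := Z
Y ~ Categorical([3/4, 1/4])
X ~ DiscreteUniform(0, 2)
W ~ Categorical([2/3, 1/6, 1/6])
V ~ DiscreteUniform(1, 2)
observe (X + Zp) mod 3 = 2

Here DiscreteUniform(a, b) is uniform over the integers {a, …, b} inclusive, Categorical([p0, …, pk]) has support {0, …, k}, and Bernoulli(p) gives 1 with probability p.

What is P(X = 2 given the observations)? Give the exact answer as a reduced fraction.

P(X = 2 | obs) = 3/8

Enumerate traces; 192 have nonzero weight after conditioning:
  (U=0, Z=0, Y=0, X=2, W=0, V=1) weight 1/192
  (U=0, Z=0, Y=0, X=2, W=0, V=2) weight 1/192
  (U=0, Z=0, Y=0, X=2, W=1, V=1) weight 1/768
  (U=0, Z=0, Y=0, X=2, W=1, V=2) weight 1/768
  (U=0, Z=0, Y=0, X=2, W=2, V=1) weight 1/768
  (U=0, Z=0, Y=0, X=2, W=2, V=2) weight 1/768
  (U=0, Z=0, Y=1, X=2, W=0, V=1) weight 1/576
  (U=0, Z=0, Y=1, X=2, W=0, V=2) weight 1/576
  (U=0, Z=1, Y=0, X=1, W=0, V=1) weight 1/384
  (U=0, Z=2, Y=0, X=0, W=0, V=1) weight 1/96
  … 182 more
Group by X:
  weight(X=0) = 13/96
  weight(X=1) = 7/96
  weight(X=2) = 1/8
Total weight = 13/96 + 7/96 + 1/8 = 1/3
P(X=0 | obs) = 13/96 / 1/3 = 13/32
P(X=1 | obs) = 7/96 / 1/3 = 7/32
P(X=2 | obs) = 1/8 / 1/3 = 3/8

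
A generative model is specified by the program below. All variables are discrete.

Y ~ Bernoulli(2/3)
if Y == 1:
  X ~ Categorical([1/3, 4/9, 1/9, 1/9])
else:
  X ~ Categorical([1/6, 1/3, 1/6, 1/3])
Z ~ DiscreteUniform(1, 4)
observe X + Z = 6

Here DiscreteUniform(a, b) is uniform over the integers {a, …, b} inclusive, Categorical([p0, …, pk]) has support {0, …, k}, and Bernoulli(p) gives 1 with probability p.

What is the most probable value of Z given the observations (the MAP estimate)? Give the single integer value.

Enumerate traces; 4 have nonzero weight after conditioning:
  (Y=0, X=2, Z=4) weight 1/72
  (Y=0, X=3, Z=3) weight 1/36
  (Y=1, X=2, Z=4) weight 1/54
  (Y=1, X=3, Z=3) weight 1/54
Group by Z:
  weight(Z=3) = 5/108
  weight(Z=4) = 7/216
Total weight = 5/108 + 7/216 = 17/216
P(Z=3 | obs) = 5/108 / 17/216 = 10/17
P(Z=4 | obs) = 7/216 / 17/216 = 7/17
argmax = 3

argmax_v P(Z = v | obs) = 3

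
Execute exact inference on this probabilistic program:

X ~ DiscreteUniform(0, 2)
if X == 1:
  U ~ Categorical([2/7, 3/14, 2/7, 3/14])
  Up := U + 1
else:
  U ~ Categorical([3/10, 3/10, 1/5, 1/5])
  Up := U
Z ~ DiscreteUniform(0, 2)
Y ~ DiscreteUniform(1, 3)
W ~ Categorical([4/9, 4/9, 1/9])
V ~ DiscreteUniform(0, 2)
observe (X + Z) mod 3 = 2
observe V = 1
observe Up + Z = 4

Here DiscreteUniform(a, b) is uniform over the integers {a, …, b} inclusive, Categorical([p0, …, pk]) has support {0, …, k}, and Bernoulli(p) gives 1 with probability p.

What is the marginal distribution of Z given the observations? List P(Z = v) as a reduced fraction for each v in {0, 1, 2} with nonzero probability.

P(Z=1) = 10/17, P(Z=2) = 7/17

Enumerate traces; 18 have nonzero weight after conditioning:
  (X=0, U=2, Z=2, Y=1, W=0, V=1) weight 4/3645
  (X=0, U=2, Z=2, Y=1, W=1, V=1) weight 4/3645
  (X=0, U=2, Z=2, Y=1, W=2, V=1) weight 1/3645
  (X=0, U=2, Z=2, Y=2, W=0, V=1) weight 4/3645
  (X=0, U=2, Z=2, Y=2, W=1, V=1) weight 4/3645
  (X=0, U=2, Z=2, Y=2, W=2, V=1) weight 1/3645
  (X=0, U=2, Z=2, Y=3, W=0, V=1) weight 4/3645
  (X=0, U=2, Z=2, Y=3, W=1, V=1) weight 4/3645
  (X=1, U=2, Z=1, Y=1, W=0, V=1) weight 8/5103
  … 9 more
Group by Z:
  weight(Z=1) = 2/189
  weight(Z=2) = 1/135
Total weight = 2/189 + 1/135 = 17/945
P(Z=1 | obs) = 2/189 / 17/945 = 10/17
P(Z=2 | obs) = 1/135 / 17/945 = 7/17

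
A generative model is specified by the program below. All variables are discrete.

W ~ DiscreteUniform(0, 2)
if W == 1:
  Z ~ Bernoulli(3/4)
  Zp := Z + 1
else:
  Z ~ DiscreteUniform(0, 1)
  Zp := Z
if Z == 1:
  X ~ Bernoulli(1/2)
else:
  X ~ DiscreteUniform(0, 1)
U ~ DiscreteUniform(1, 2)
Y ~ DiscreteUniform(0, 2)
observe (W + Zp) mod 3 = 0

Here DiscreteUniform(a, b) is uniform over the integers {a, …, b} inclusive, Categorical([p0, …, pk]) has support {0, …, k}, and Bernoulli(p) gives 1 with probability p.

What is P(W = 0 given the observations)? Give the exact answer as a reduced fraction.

Enumerate traces; 36 have nonzero weight after conditioning:
  (W=0, Z=0, X=0, U=1, Y=0) weight 1/72
  (W=0, Z=0, X=0, U=1, Y=1) weight 1/72
  (W=0, Z=0, X=0, U=1, Y=2) weight 1/72
  (W=0, Z=0, X=0, U=2, Y=0) weight 1/72
  (W=0, Z=0, X=0, U=2, Y=1) weight 1/72
  (W=0, Z=0, X=0, U=2, Y=2) weight 1/72
  (W=0, Z=0, X=1, U=1, Y=0) weight 1/72
  (W=0, Z=0, X=1, U=1, Y=1) weight 1/72
  (W=1, Z=1, X=0, U=1, Y=0) weight 1/48
  (W=2, Z=1, X=0, U=1, Y=0) weight 1/72
  … 26 more
Group by W:
  weight(W=0) = 1/6
  weight(W=1) = 1/4
  weight(W=2) = 1/6
Total weight = 1/6 + 1/4 + 1/6 = 7/12
P(W=0 | obs) = 1/6 / 7/12 = 2/7
P(W=1 | obs) = 1/4 / 7/12 = 3/7
P(W=2 | obs) = 1/6 / 7/12 = 2/7

P(W = 0 | obs) = 2/7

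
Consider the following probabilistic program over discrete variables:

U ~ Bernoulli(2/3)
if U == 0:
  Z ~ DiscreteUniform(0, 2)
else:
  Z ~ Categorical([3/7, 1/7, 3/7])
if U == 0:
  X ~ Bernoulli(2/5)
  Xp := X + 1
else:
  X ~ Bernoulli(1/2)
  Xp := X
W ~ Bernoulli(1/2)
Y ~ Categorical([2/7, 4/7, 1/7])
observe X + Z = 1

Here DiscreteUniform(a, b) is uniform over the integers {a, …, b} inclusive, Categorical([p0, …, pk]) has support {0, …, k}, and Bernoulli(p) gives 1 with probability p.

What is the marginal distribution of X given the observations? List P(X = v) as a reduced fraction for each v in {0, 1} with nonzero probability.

P(X=0) = 36/95, P(X=1) = 59/95

Enumerate traces; 24 have nonzero weight after conditioning:
  (U=0, Z=0, X=1, W=0, Y=0) weight 2/315
  (U=0, Z=0, X=1, W=0, Y=1) weight 4/315
  (U=0, Z=0, X=1, W=0, Y=2) weight 1/315
  (U=0, Z=0, X=1, W=1, Y=0) weight 2/315
  (U=0, Z=0, X=1, W=1, Y=1) weight 4/315
  (U=0, Z=0, X=1, W=1, Y=2) weight 1/315
  (U=0, Z=1, X=0, W=0, Y=0) weight 1/105
  (U=0, Z=1, X=0, W=0, Y=1) weight 2/105
  … 16 more
Group by X:
  weight(X=0) = 4/35
  weight(X=1) = 59/315
Total weight = 4/35 + 59/315 = 19/63
P(X=0 | obs) = 4/35 / 19/63 = 36/95
P(X=1 | obs) = 59/315 / 19/63 = 59/95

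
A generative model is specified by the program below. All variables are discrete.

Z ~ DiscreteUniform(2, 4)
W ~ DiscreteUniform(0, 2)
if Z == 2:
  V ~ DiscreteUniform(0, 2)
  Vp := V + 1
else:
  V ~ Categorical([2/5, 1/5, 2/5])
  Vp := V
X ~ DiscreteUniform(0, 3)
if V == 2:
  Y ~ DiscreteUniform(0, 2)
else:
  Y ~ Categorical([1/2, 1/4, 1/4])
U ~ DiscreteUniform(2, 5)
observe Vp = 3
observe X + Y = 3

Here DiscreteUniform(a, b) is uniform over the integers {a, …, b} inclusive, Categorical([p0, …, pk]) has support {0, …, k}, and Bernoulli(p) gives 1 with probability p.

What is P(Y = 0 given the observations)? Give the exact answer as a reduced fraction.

Enumerate traces; 36 have nonzero weight after conditioning:
  (Z=2, W=0, V=2, X=1, Y=2, U=2) weight 1/1296
  (Z=2, W=0, V=2, X=1, Y=2, U=3) weight 1/1296
  (Z=2, W=0, V=2, X=1, Y=2, U=4) weight 1/1296
  (Z=2, W=0, V=2, X=1, Y=2, U=5) weight 1/1296
  (Z=2, W=0, V=2, X=2, Y=1, U=2) weight 1/1296
  (Z=2, W=0, V=2, X=2, Y=1, U=3) weight 1/1296
  (Z=2, W=0, V=2, X=2, Y=1, U=4) weight 1/1296
  (Z=2, W=0, V=2, X=2, Y=1, U=5) weight 1/1296
  (Z=2, W=0, V=2, X=3, Y=0, U=2) weight 1/1296
  … 27 more
Group by Y:
  weight(Y=0) = 1/108
  weight(Y=1) = 1/108
  weight(Y=2) = 1/108
Total weight = 1/108 + 1/108 + 1/108 = 1/36
P(Y=0 | obs) = 1/108 / 1/36 = 1/3
P(Y=1 | obs) = 1/108 / 1/36 = 1/3
P(Y=2 | obs) = 1/108 / 1/36 = 1/3

P(Y = 0 | obs) = 1/3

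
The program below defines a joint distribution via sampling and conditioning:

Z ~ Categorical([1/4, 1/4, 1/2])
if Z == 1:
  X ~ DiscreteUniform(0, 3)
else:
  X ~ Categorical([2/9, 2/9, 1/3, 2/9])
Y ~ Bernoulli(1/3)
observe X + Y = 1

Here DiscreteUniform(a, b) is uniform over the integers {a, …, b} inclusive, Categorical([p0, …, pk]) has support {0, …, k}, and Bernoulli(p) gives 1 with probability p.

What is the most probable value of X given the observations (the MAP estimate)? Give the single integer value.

argmax_v P(X = v | obs) = 1

Enumerate traces; 6 have nonzero weight after conditioning:
  (Z=0, X=0, Y=1) weight 1/54
  (Z=0, X=1, Y=0) weight 1/27
  (Z=1, X=0, Y=1) weight 1/48
  (Z=1, X=1, Y=0) weight 1/24
  (Z=2, X=0, Y=1) weight 1/27
  (Z=2, X=1, Y=0) weight 2/27
Group by X:
  weight(X=0) = 11/144
  weight(X=1) = 11/72
Total weight = 11/144 + 11/72 = 11/48
P(X=0 | obs) = 11/144 / 11/48 = 1/3
P(X=1 | obs) = 11/72 / 11/48 = 2/3
argmax = 1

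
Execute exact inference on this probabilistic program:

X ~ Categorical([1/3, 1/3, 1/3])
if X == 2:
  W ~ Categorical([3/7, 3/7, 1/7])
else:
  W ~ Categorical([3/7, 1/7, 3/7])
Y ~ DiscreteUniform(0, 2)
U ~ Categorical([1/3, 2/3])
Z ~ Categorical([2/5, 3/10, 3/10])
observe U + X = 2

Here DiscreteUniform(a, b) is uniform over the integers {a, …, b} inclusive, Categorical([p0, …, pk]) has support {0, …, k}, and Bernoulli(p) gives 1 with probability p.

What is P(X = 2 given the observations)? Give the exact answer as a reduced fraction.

Enumerate traces; 54 have nonzero weight after conditioning:
  (X=1, W=0, Y=0, U=1, Z=0) weight 4/315
  (X=1, W=0, Y=0, U=1, Z=1) weight 1/105
  (X=1, W=0, Y=0, U=1, Z=2) weight 1/105
  (X=1, W=0, Y=1, U=1, Z=0) weight 4/315
  (X=1, W=0, Y=1, U=1, Z=1) weight 1/105
  (X=1, W=0, Y=1, U=1, Z=2) weight 1/105
  (X=1, W=0, Y=2, U=1, Z=0) weight 4/315
  (X=1, W=0, Y=2, U=1, Z=1) weight 1/105
  (X=2, W=0, Y=0, U=0, Z=0) weight 2/315
  … 45 more
Group by X:
  weight(X=1) = 2/9
  weight(X=2) = 1/9
Total weight = 2/9 + 1/9 = 1/3
P(X=1 | obs) = 2/9 / 1/3 = 2/3
P(X=2 | obs) = 1/9 / 1/3 = 1/3

P(X = 2 | obs) = 1/3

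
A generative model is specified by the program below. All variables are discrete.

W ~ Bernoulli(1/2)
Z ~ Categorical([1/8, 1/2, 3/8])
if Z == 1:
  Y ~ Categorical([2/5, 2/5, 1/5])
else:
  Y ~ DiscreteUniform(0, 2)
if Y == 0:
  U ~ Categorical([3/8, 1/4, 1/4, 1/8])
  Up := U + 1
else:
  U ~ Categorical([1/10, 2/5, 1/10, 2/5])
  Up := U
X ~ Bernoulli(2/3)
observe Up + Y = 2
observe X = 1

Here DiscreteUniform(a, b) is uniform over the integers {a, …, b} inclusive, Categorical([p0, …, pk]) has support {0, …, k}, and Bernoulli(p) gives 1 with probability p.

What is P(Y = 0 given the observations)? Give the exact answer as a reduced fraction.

Enumerate traces; 18 have nonzero weight after conditioning:
  (W=0, Z=0, Y=0, U=1, X=1) weight 1/288
  (W=0, Z=0, Y=1, U=1, X=1) weight 1/180
  (W=0, Z=0, Y=2, U=0, X=1) weight 1/720
  (W=0, Z=1, Y=0, U=1, X=1) weight 1/60
  (W=0, Z=1, Y=1, U=1, X=1) weight 2/75
  (W=0, Z=1, Y=2, U=0, X=1) weight 1/300
  (W=0, Z=2, Y=0, U=1, X=1) weight 1/96
  (W=0, Z=2, Y=1, U=1, X=1) weight 1/60
  … 10 more
Group by Y:
  weight(Y=0) = 11/180
  weight(Y=1) = 22/225
  weight(Y=2) = 4/225
Total weight = 11/180 + 22/225 + 4/225 = 53/300
P(Y=0 | obs) = 11/180 / 53/300 = 55/159
P(Y=1 | obs) = 22/225 / 53/300 = 88/159
P(Y=2 | obs) = 4/225 / 53/300 = 16/159

P(Y = 0 | obs) = 55/159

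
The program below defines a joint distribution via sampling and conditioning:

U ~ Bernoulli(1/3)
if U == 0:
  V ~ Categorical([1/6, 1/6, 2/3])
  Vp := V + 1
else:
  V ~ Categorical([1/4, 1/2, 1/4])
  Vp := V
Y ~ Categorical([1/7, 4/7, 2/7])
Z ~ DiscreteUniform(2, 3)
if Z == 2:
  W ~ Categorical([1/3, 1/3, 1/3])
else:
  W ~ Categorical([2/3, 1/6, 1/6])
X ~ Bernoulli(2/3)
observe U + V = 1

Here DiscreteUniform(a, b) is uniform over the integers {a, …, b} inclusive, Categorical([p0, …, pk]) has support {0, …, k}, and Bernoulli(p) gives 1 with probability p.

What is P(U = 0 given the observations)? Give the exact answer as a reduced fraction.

Enumerate traces; 72 have nonzero weight after conditioning:
  (U=0, V=1, Y=0, Z=2, W=0, X=0) weight 1/1134
  (U=0, V=1, Y=0, Z=2, W=0, X=1) weight 1/567
  (U=0, V=1, Y=0, Z=2, W=1, X=0) weight 1/1134
  (U=0, V=1, Y=0, Z=2, W=1, X=1) weight 1/567
  (U=0, V=1, Y=0, Z=2, W=2, X=0) weight 1/1134
  (U=0, V=1, Y=0, Z=2, W=2, X=1) weight 1/567
  (U=0, V=1, Y=0, Z=3, W=0, X=0) weight 1/567
  (U=0, V=1, Y=0, Z=3, W=0, X=1) weight 2/567
  (U=1, V=0, Y=0, Z=2, W=0, X=0) weight 1/1512
  … 63 more
Group by U:
  weight(U=0) = 1/9
  weight(U=1) = 1/12
Total weight = 1/9 + 1/12 = 7/36
P(U=0 | obs) = 1/9 / 7/36 = 4/7
P(U=1 | obs) = 1/12 / 7/36 = 3/7

P(U = 0 | obs) = 4/7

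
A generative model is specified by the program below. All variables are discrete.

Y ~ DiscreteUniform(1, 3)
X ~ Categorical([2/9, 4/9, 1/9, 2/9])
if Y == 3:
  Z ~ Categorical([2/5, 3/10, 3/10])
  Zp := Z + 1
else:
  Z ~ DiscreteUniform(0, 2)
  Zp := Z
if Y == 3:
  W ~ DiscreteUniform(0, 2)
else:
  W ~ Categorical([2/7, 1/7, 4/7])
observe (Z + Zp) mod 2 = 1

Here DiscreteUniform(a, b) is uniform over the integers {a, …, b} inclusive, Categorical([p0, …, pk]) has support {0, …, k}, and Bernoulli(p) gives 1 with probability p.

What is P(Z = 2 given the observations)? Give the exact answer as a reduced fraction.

Enumerate traces; 36 have nonzero weight after conditioning:
  (Y=3, X=0, Z=0, W=0) weight 4/405
  (Y=3, X=0, Z=0, W=1) weight 4/405
  (Y=3, X=0, Z=0, W=2) weight 4/405
  (Y=3, X=0, Z=1, W=0) weight 1/135
  (Y=3, X=0, Z=1, W=1) weight 1/135
  (Y=3, X=0, Z=1, W=2) weight 1/135
  (Y=3, X=0, Z=2, W=0) weight 1/135
  (Y=3, X=0, Z=2, W=1) weight 1/135
  … 28 more
Group by Z:
  weight(Z=0) = 2/15
  weight(Z=1) = 1/10
  weight(Z=2) = 1/10
Total weight = 2/15 + 1/10 + 1/10 = 1/3
P(Z=0 | obs) = 2/15 / 1/3 = 2/5
P(Z=1 | obs) = 1/10 / 1/3 = 3/10
P(Z=2 | obs) = 1/10 / 1/3 = 3/10

P(Z = 2 | obs) = 3/10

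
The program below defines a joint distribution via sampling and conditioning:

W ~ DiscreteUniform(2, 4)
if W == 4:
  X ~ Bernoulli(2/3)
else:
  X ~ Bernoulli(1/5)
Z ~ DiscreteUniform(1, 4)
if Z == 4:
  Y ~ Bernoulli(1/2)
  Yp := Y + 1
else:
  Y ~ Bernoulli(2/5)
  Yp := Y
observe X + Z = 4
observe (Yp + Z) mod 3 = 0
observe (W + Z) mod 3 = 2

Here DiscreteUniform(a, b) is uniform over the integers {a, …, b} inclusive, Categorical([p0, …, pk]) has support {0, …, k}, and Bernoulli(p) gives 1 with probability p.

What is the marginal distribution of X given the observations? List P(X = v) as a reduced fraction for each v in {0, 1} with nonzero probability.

Enumerate traces; 2 have nonzero weight after conditioning:
  (W=2, X=1, Z=3, Y=0) weight 1/100
  (W=4, X=0, Z=4, Y=1) weight 1/72
Group by X:
  weight(X=0) = 1/72
  weight(X=1) = 1/100
Total weight = 1/72 + 1/100 = 43/1800
P(X=0 | obs) = 1/72 / 43/1800 = 25/43
P(X=1 | obs) = 1/100 / 43/1800 = 18/43

P(X=0) = 25/43, P(X=1) = 18/43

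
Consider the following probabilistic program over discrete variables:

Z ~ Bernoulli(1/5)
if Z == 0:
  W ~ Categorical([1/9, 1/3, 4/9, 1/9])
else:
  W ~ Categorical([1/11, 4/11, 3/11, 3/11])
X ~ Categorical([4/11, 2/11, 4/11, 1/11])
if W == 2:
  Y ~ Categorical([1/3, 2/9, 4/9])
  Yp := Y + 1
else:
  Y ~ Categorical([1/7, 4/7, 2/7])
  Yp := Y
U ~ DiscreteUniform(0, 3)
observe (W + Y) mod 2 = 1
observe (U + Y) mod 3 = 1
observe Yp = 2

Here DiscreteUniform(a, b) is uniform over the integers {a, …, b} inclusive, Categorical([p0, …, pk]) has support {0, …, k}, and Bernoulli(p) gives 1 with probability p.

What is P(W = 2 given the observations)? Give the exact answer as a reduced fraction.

Enumerate traces; 32 have nonzero weight after conditioning:
  (Z=0, W=1, X=0, Y=2, U=2) weight 8/1155
  (Z=0, W=1, X=1, Y=2, U=2) weight 4/1155
  (Z=0, W=1, X=2, Y=2, U=2) weight 8/1155
  (Z=0, W=1, X=3, Y=2, U=2) weight 2/1155
  (Z=0, W=2, X=0, Y=1, U=0) weight 32/4455
  (Z=0, W=2, X=0, Y=1, U=3) weight 32/4455
  (Z=0, W=2, X=1, Y=1, U=0) weight 16/4455
  (Z=0, W=2, X=1, Y=1, U=3) weight 16/4455
  (Z=0, W=3, X=0, Y=2, U=2) weight 8/3465
  … 23 more
Group by W:
  weight(W=1) = 4/165
  weight(W=2) = 203/4455
  weight(W=3) = 71/6930
Total weight = 4/165 + 203/4455 + 71/6930 = 4993/62370
P(W=1 | obs) = 4/165 / 4993/62370 = 1512/4993
P(W=2 | obs) = 203/4455 / 4993/62370 = 2842/4993
P(W=3 | obs) = 71/6930 / 4993/62370 = 639/4993

P(W = 2 | obs) = 2842/4993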